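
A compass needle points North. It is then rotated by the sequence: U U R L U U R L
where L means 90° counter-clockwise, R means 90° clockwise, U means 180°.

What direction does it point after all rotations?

Start: North
  U (U-turn (180°)) -> South
  U (U-turn (180°)) -> North
  R (right (90° clockwise)) -> East
  L (left (90° counter-clockwise)) -> North
  U (U-turn (180°)) -> South
  U (U-turn (180°)) -> North
  R (right (90° clockwise)) -> East
  L (left (90° counter-clockwise)) -> North
Final: North

Answer: Final heading: North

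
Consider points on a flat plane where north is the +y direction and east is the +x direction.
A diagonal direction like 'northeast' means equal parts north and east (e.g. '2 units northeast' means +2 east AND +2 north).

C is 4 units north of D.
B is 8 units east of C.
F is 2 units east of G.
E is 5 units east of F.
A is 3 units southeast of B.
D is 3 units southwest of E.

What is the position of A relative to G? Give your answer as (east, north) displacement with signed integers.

Answer: A is at (east=15, north=-2) relative to G.

Derivation:
Place G at the origin (east=0, north=0).
  F is 2 units east of G: delta (east=+2, north=+0); F at (east=2, north=0).
  E is 5 units east of F: delta (east=+5, north=+0); E at (east=7, north=0).
  D is 3 units southwest of E: delta (east=-3, north=-3); D at (east=4, north=-3).
  C is 4 units north of D: delta (east=+0, north=+4); C at (east=4, north=1).
  B is 8 units east of C: delta (east=+8, north=+0); B at (east=12, north=1).
  A is 3 units southeast of B: delta (east=+3, north=-3); A at (east=15, north=-2).
Therefore A relative to G: (east=15, north=-2).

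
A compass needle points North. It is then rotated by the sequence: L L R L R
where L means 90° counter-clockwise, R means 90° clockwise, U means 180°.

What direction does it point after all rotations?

Start: North
  L (left (90° counter-clockwise)) -> West
  L (left (90° counter-clockwise)) -> South
  R (right (90° clockwise)) -> West
  L (left (90° counter-clockwise)) -> South
  R (right (90° clockwise)) -> West
Final: West

Answer: Final heading: West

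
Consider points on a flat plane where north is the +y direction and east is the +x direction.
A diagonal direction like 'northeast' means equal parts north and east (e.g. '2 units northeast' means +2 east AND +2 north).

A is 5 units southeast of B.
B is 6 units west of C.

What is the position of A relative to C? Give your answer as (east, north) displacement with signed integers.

Place C at the origin (east=0, north=0).
  B is 6 units west of C: delta (east=-6, north=+0); B at (east=-6, north=0).
  A is 5 units southeast of B: delta (east=+5, north=-5); A at (east=-1, north=-5).
Therefore A relative to C: (east=-1, north=-5).

Answer: A is at (east=-1, north=-5) relative to C.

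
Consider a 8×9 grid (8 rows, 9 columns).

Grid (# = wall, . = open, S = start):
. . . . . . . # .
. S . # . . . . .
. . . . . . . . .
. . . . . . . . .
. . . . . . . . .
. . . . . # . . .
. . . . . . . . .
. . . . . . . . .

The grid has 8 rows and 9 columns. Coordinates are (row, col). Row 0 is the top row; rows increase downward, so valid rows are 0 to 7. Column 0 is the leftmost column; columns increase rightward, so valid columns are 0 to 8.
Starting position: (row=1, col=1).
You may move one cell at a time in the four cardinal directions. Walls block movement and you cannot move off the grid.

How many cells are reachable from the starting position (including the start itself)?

Answer: Reachable cells: 69

Derivation:
BFS flood-fill from (row=1, col=1):
  Distance 0: (row=1, col=1)
  Distance 1: (row=0, col=1), (row=1, col=0), (row=1, col=2), (row=2, col=1)
  Distance 2: (row=0, col=0), (row=0, col=2), (row=2, col=0), (row=2, col=2), (row=3, col=1)
  Distance 3: (row=0, col=3), (row=2, col=3), (row=3, col=0), (row=3, col=2), (row=4, col=1)
  Distance 4: (row=0, col=4), (row=2, col=4), (row=3, col=3), (row=4, col=0), (row=4, col=2), (row=5, col=1)
  Distance 5: (row=0, col=5), (row=1, col=4), (row=2, col=5), (row=3, col=4), (row=4, col=3), (row=5, col=0), (row=5, col=2), (row=6, col=1)
  Distance 6: (row=0, col=6), (row=1, col=5), (row=2, col=6), (row=3, col=5), (row=4, col=4), (row=5, col=3), (row=6, col=0), (row=6, col=2), (row=7, col=1)
  Distance 7: (row=1, col=6), (row=2, col=7), (row=3, col=6), (row=4, col=5), (row=5, col=4), (row=6, col=3), (row=7, col=0), (row=7, col=2)
  Distance 8: (row=1, col=7), (row=2, col=8), (row=3, col=7), (row=4, col=6), (row=6, col=4), (row=7, col=3)
  Distance 9: (row=1, col=8), (row=3, col=8), (row=4, col=7), (row=5, col=6), (row=6, col=5), (row=7, col=4)
  Distance 10: (row=0, col=8), (row=4, col=8), (row=5, col=7), (row=6, col=6), (row=7, col=5)
  Distance 11: (row=5, col=8), (row=6, col=7), (row=7, col=6)
  Distance 12: (row=6, col=8), (row=7, col=7)
  Distance 13: (row=7, col=8)
Total reachable: 69 (grid has 69 open cells total)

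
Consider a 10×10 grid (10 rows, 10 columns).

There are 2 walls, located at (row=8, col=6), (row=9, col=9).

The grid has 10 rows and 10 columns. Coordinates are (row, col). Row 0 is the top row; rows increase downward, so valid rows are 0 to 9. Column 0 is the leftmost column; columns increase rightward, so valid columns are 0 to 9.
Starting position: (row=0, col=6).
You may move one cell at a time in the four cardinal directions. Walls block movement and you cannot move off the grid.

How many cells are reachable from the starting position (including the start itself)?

BFS flood-fill from (row=0, col=6):
  Distance 0: (row=0, col=6)
  Distance 1: (row=0, col=5), (row=0, col=7), (row=1, col=6)
  Distance 2: (row=0, col=4), (row=0, col=8), (row=1, col=5), (row=1, col=7), (row=2, col=6)
  Distance 3: (row=0, col=3), (row=0, col=9), (row=1, col=4), (row=1, col=8), (row=2, col=5), (row=2, col=7), (row=3, col=6)
  Distance 4: (row=0, col=2), (row=1, col=3), (row=1, col=9), (row=2, col=4), (row=2, col=8), (row=3, col=5), (row=3, col=7), (row=4, col=6)
  Distance 5: (row=0, col=1), (row=1, col=2), (row=2, col=3), (row=2, col=9), (row=3, col=4), (row=3, col=8), (row=4, col=5), (row=4, col=7), (row=5, col=6)
  Distance 6: (row=0, col=0), (row=1, col=1), (row=2, col=2), (row=3, col=3), (row=3, col=9), (row=4, col=4), (row=4, col=8), (row=5, col=5), (row=5, col=7), (row=6, col=6)
  Distance 7: (row=1, col=0), (row=2, col=1), (row=3, col=2), (row=4, col=3), (row=4, col=9), (row=5, col=4), (row=5, col=8), (row=6, col=5), (row=6, col=7), (row=7, col=6)
  Distance 8: (row=2, col=0), (row=3, col=1), (row=4, col=2), (row=5, col=3), (row=5, col=9), (row=6, col=4), (row=6, col=8), (row=7, col=5), (row=7, col=7)
  Distance 9: (row=3, col=0), (row=4, col=1), (row=5, col=2), (row=6, col=3), (row=6, col=9), (row=7, col=4), (row=7, col=8), (row=8, col=5), (row=8, col=7)
  Distance 10: (row=4, col=0), (row=5, col=1), (row=6, col=2), (row=7, col=3), (row=7, col=9), (row=8, col=4), (row=8, col=8), (row=9, col=5), (row=9, col=7)
  Distance 11: (row=5, col=0), (row=6, col=1), (row=7, col=2), (row=8, col=3), (row=8, col=9), (row=9, col=4), (row=9, col=6), (row=9, col=8)
  Distance 12: (row=6, col=0), (row=7, col=1), (row=8, col=2), (row=9, col=3)
  Distance 13: (row=7, col=0), (row=8, col=1), (row=9, col=2)
  Distance 14: (row=8, col=0), (row=9, col=1)
  Distance 15: (row=9, col=0)
Total reachable: 98 (grid has 98 open cells total)

Answer: Reachable cells: 98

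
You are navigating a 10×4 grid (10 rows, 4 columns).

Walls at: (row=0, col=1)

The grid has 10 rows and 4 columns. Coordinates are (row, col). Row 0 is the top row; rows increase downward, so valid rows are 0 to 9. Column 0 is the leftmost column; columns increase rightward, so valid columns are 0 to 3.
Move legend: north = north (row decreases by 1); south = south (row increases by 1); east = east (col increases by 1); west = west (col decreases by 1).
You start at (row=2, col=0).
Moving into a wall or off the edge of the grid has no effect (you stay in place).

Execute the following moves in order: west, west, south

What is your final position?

Start: (row=2, col=0)
  west (west): blocked, stay at (row=2, col=0)
  west (west): blocked, stay at (row=2, col=0)
  south (south): (row=2, col=0) -> (row=3, col=0)
Final: (row=3, col=0)

Answer: Final position: (row=3, col=0)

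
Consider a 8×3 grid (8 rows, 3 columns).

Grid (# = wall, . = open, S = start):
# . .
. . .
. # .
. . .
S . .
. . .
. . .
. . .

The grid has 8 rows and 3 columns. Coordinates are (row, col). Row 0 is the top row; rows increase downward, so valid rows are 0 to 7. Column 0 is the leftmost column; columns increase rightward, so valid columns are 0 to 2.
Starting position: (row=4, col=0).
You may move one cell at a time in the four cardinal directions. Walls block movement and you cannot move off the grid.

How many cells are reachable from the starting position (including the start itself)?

Answer: Reachable cells: 22

Derivation:
BFS flood-fill from (row=4, col=0):
  Distance 0: (row=4, col=0)
  Distance 1: (row=3, col=0), (row=4, col=1), (row=5, col=0)
  Distance 2: (row=2, col=0), (row=3, col=1), (row=4, col=2), (row=5, col=1), (row=6, col=0)
  Distance 3: (row=1, col=0), (row=3, col=2), (row=5, col=2), (row=6, col=1), (row=7, col=0)
  Distance 4: (row=1, col=1), (row=2, col=2), (row=6, col=2), (row=7, col=1)
  Distance 5: (row=0, col=1), (row=1, col=2), (row=7, col=2)
  Distance 6: (row=0, col=2)
Total reachable: 22 (grid has 22 open cells total)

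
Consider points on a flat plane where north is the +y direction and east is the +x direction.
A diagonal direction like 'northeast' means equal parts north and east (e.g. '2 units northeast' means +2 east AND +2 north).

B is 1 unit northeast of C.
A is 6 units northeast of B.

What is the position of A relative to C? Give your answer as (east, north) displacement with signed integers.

Answer: A is at (east=7, north=7) relative to C.

Derivation:
Place C at the origin (east=0, north=0).
  B is 1 unit northeast of C: delta (east=+1, north=+1); B at (east=1, north=1).
  A is 6 units northeast of B: delta (east=+6, north=+6); A at (east=7, north=7).
Therefore A relative to C: (east=7, north=7).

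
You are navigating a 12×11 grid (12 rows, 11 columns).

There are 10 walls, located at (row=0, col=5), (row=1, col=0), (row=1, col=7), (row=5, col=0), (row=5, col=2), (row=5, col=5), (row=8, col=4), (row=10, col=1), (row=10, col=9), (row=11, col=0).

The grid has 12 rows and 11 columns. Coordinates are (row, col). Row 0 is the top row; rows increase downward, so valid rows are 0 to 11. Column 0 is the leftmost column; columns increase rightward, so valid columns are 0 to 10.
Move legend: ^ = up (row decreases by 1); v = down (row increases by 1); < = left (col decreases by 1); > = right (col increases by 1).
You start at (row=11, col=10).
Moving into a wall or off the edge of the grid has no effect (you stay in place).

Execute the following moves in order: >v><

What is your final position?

Start: (row=11, col=10)
  > (right): blocked, stay at (row=11, col=10)
  v (down): blocked, stay at (row=11, col=10)
  > (right): blocked, stay at (row=11, col=10)
  < (left): (row=11, col=10) -> (row=11, col=9)
Final: (row=11, col=9)

Answer: Final position: (row=11, col=9)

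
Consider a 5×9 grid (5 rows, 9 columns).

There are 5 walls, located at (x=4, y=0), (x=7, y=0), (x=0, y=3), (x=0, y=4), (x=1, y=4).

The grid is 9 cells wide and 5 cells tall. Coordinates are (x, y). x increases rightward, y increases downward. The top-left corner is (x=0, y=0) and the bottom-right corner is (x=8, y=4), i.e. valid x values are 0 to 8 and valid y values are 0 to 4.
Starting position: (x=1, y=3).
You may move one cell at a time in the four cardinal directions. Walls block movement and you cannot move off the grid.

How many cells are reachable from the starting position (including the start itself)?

BFS flood-fill from (x=1, y=3):
  Distance 0: (x=1, y=3)
  Distance 1: (x=1, y=2), (x=2, y=3)
  Distance 2: (x=1, y=1), (x=0, y=2), (x=2, y=2), (x=3, y=3), (x=2, y=4)
  Distance 3: (x=1, y=0), (x=0, y=1), (x=2, y=1), (x=3, y=2), (x=4, y=3), (x=3, y=4)
  Distance 4: (x=0, y=0), (x=2, y=0), (x=3, y=1), (x=4, y=2), (x=5, y=3), (x=4, y=4)
  Distance 5: (x=3, y=0), (x=4, y=1), (x=5, y=2), (x=6, y=3), (x=5, y=4)
  Distance 6: (x=5, y=1), (x=6, y=2), (x=7, y=3), (x=6, y=4)
  Distance 7: (x=5, y=0), (x=6, y=1), (x=7, y=2), (x=8, y=3), (x=7, y=4)
  Distance 8: (x=6, y=0), (x=7, y=1), (x=8, y=2), (x=8, y=4)
  Distance 9: (x=8, y=1)
  Distance 10: (x=8, y=0)
Total reachable: 40 (grid has 40 open cells total)

Answer: Reachable cells: 40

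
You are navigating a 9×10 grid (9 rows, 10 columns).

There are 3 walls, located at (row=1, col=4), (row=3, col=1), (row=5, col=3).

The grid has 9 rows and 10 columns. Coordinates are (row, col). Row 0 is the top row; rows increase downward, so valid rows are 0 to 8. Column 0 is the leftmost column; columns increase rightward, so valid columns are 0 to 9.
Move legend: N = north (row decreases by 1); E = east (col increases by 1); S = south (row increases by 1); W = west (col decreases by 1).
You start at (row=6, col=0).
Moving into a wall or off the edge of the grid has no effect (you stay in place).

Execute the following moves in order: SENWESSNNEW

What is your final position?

Start: (row=6, col=0)
  S (south): (row=6, col=0) -> (row=7, col=0)
  E (east): (row=7, col=0) -> (row=7, col=1)
  N (north): (row=7, col=1) -> (row=6, col=1)
  W (west): (row=6, col=1) -> (row=6, col=0)
  E (east): (row=6, col=0) -> (row=6, col=1)
  S (south): (row=6, col=1) -> (row=7, col=1)
  S (south): (row=7, col=1) -> (row=8, col=1)
  N (north): (row=8, col=1) -> (row=7, col=1)
  N (north): (row=7, col=1) -> (row=6, col=1)
  E (east): (row=6, col=1) -> (row=6, col=2)
  W (west): (row=6, col=2) -> (row=6, col=1)
Final: (row=6, col=1)

Answer: Final position: (row=6, col=1)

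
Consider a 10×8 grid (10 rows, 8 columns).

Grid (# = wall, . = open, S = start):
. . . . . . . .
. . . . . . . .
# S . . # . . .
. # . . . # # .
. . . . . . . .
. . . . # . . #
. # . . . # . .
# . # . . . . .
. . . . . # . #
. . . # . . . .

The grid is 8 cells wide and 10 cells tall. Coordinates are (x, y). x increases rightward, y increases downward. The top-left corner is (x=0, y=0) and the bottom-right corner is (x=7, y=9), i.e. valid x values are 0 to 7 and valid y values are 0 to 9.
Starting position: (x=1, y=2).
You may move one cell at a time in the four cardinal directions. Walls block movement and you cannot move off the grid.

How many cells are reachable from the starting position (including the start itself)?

Answer: Reachable cells: 66

Derivation:
BFS flood-fill from (x=1, y=2):
  Distance 0: (x=1, y=2)
  Distance 1: (x=1, y=1), (x=2, y=2)
  Distance 2: (x=1, y=0), (x=0, y=1), (x=2, y=1), (x=3, y=2), (x=2, y=3)
  Distance 3: (x=0, y=0), (x=2, y=0), (x=3, y=1), (x=3, y=3), (x=2, y=4)
  Distance 4: (x=3, y=0), (x=4, y=1), (x=4, y=3), (x=1, y=4), (x=3, y=4), (x=2, y=5)
  Distance 5: (x=4, y=0), (x=5, y=1), (x=0, y=4), (x=4, y=4), (x=1, y=5), (x=3, y=5), (x=2, y=6)
  Distance 6: (x=5, y=0), (x=6, y=1), (x=5, y=2), (x=0, y=3), (x=5, y=4), (x=0, y=5), (x=3, y=6)
  Distance 7: (x=6, y=0), (x=7, y=1), (x=6, y=2), (x=6, y=4), (x=5, y=5), (x=0, y=6), (x=4, y=6), (x=3, y=7)
  Distance 8: (x=7, y=0), (x=7, y=2), (x=7, y=4), (x=6, y=5), (x=4, y=7), (x=3, y=8)
  Distance 9: (x=7, y=3), (x=6, y=6), (x=5, y=7), (x=2, y=8), (x=4, y=8)
  Distance 10: (x=7, y=6), (x=6, y=7), (x=1, y=8), (x=2, y=9), (x=4, y=9)
  Distance 11: (x=1, y=7), (x=7, y=7), (x=0, y=8), (x=6, y=8), (x=1, y=9), (x=5, y=9)
  Distance 12: (x=0, y=9), (x=6, y=9)
  Distance 13: (x=7, y=9)
Total reachable: 66 (grid has 66 open cells total)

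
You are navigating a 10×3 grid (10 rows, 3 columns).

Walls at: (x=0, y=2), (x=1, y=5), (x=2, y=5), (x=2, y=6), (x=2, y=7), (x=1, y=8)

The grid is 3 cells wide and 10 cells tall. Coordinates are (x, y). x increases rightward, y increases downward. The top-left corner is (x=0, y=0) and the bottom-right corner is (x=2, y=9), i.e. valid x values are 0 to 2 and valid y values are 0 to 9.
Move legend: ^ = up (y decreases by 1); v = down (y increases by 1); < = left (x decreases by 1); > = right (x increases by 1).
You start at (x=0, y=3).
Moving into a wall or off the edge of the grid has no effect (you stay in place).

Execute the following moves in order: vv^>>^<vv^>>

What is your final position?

Start: (x=0, y=3)
  v (down): (x=0, y=3) -> (x=0, y=4)
  v (down): (x=0, y=4) -> (x=0, y=5)
  ^ (up): (x=0, y=5) -> (x=0, y=4)
  > (right): (x=0, y=4) -> (x=1, y=4)
  > (right): (x=1, y=4) -> (x=2, y=4)
  ^ (up): (x=2, y=4) -> (x=2, y=3)
  < (left): (x=2, y=3) -> (x=1, y=3)
  v (down): (x=1, y=3) -> (x=1, y=4)
  v (down): blocked, stay at (x=1, y=4)
  ^ (up): (x=1, y=4) -> (x=1, y=3)
  > (right): (x=1, y=3) -> (x=2, y=3)
  > (right): blocked, stay at (x=2, y=3)
Final: (x=2, y=3)

Answer: Final position: (x=2, y=3)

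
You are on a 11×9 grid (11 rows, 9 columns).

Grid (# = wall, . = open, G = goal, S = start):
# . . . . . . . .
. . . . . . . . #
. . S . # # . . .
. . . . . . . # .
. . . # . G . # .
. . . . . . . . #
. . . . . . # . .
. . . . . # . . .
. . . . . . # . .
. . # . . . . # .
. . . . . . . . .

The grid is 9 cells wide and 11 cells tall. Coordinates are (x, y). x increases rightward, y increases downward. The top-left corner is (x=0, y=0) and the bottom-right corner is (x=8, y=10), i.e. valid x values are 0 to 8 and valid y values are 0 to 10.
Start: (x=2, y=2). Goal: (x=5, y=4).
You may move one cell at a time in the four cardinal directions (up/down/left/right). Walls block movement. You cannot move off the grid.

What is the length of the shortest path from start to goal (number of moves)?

Answer: Shortest path length: 5

Derivation:
BFS from (x=2, y=2) until reaching (x=5, y=4):
  Distance 0: (x=2, y=2)
  Distance 1: (x=2, y=1), (x=1, y=2), (x=3, y=2), (x=2, y=3)
  Distance 2: (x=2, y=0), (x=1, y=1), (x=3, y=1), (x=0, y=2), (x=1, y=3), (x=3, y=3), (x=2, y=4)
  Distance 3: (x=1, y=0), (x=3, y=0), (x=0, y=1), (x=4, y=1), (x=0, y=3), (x=4, y=3), (x=1, y=4), (x=2, y=5)
  Distance 4: (x=4, y=0), (x=5, y=1), (x=5, y=3), (x=0, y=4), (x=4, y=4), (x=1, y=5), (x=3, y=5), (x=2, y=6)
  Distance 5: (x=5, y=0), (x=6, y=1), (x=6, y=3), (x=5, y=4), (x=0, y=5), (x=4, y=5), (x=1, y=6), (x=3, y=6), (x=2, y=7)  <- goal reached here
One shortest path (5 moves): (x=2, y=2) -> (x=3, y=2) -> (x=3, y=3) -> (x=4, y=3) -> (x=5, y=3) -> (x=5, y=4)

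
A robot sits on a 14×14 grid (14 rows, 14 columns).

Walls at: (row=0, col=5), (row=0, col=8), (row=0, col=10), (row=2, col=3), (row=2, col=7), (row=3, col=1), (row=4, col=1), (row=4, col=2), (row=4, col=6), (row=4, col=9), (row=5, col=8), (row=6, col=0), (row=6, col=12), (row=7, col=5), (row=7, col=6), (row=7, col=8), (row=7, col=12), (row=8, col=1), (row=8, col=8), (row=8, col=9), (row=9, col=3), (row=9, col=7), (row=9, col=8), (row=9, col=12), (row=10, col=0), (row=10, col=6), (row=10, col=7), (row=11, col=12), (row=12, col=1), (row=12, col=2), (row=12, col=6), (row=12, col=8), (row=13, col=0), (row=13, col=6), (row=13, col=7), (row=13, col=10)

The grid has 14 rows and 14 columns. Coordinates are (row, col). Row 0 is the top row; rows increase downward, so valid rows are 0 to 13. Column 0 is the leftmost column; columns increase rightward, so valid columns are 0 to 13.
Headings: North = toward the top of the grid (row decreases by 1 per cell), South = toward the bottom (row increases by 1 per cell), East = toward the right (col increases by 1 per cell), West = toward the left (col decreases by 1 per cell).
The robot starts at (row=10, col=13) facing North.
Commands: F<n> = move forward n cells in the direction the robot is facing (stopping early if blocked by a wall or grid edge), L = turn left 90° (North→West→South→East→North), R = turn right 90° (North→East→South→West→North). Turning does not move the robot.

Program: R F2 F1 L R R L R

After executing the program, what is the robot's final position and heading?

Start: (row=10, col=13), facing North
  R: turn right, now facing East
  F2: move forward 0/2 (blocked), now at (row=10, col=13)
  F1: move forward 0/1 (blocked), now at (row=10, col=13)
  L: turn left, now facing North
  R: turn right, now facing East
  R: turn right, now facing South
  L: turn left, now facing East
  R: turn right, now facing South
Final: (row=10, col=13), facing South

Answer: Final position: (row=10, col=13), facing South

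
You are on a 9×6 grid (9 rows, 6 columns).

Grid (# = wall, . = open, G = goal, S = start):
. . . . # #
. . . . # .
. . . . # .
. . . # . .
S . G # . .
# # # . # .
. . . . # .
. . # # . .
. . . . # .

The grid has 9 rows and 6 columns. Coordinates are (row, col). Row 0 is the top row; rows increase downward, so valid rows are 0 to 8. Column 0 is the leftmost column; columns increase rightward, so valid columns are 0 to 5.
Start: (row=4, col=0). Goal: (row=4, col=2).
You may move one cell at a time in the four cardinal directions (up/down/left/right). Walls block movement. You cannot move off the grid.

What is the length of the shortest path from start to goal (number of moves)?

BFS from (row=4, col=0) until reaching (row=4, col=2):
  Distance 0: (row=4, col=0)
  Distance 1: (row=3, col=0), (row=4, col=1)
  Distance 2: (row=2, col=0), (row=3, col=1), (row=4, col=2)  <- goal reached here
One shortest path (2 moves): (row=4, col=0) -> (row=4, col=1) -> (row=4, col=2)

Answer: Shortest path length: 2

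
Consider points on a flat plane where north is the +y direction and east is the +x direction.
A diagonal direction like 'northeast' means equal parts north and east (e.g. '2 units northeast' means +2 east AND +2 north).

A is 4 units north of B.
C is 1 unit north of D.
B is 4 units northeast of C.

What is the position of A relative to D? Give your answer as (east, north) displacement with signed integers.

Place D at the origin (east=0, north=0).
  C is 1 unit north of D: delta (east=+0, north=+1); C at (east=0, north=1).
  B is 4 units northeast of C: delta (east=+4, north=+4); B at (east=4, north=5).
  A is 4 units north of B: delta (east=+0, north=+4); A at (east=4, north=9).
Therefore A relative to D: (east=4, north=9).

Answer: A is at (east=4, north=9) relative to D.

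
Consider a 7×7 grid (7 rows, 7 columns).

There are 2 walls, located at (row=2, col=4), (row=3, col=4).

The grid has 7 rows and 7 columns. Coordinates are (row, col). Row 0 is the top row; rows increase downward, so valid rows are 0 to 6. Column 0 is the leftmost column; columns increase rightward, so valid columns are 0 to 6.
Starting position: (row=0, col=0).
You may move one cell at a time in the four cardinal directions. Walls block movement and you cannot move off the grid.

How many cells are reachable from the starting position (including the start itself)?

BFS flood-fill from (row=0, col=0):
  Distance 0: (row=0, col=0)
  Distance 1: (row=0, col=1), (row=1, col=0)
  Distance 2: (row=0, col=2), (row=1, col=1), (row=2, col=0)
  Distance 3: (row=0, col=3), (row=1, col=2), (row=2, col=1), (row=3, col=0)
  Distance 4: (row=0, col=4), (row=1, col=3), (row=2, col=2), (row=3, col=1), (row=4, col=0)
  Distance 5: (row=0, col=5), (row=1, col=4), (row=2, col=3), (row=3, col=2), (row=4, col=1), (row=5, col=0)
  Distance 6: (row=0, col=6), (row=1, col=5), (row=3, col=3), (row=4, col=2), (row=5, col=1), (row=6, col=0)
  Distance 7: (row=1, col=6), (row=2, col=5), (row=4, col=3), (row=5, col=2), (row=6, col=1)
  Distance 8: (row=2, col=6), (row=3, col=5), (row=4, col=4), (row=5, col=3), (row=6, col=2)
  Distance 9: (row=3, col=6), (row=4, col=5), (row=5, col=4), (row=6, col=3)
  Distance 10: (row=4, col=6), (row=5, col=5), (row=6, col=4)
  Distance 11: (row=5, col=6), (row=6, col=5)
  Distance 12: (row=6, col=6)
Total reachable: 47 (grid has 47 open cells total)

Answer: Reachable cells: 47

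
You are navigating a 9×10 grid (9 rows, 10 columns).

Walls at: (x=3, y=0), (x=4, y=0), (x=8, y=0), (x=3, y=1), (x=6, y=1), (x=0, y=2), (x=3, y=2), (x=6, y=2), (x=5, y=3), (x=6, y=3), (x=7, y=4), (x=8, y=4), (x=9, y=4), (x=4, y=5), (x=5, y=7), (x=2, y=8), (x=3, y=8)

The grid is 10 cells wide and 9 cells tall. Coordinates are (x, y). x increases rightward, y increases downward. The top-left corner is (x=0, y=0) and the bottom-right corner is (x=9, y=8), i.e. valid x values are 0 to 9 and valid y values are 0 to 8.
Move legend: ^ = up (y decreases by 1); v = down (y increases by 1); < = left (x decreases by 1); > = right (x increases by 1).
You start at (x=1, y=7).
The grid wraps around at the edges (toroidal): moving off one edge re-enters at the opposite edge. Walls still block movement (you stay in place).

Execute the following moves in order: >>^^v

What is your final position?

Start: (x=1, y=7)
  > (right): (x=1, y=7) -> (x=2, y=7)
  > (right): (x=2, y=7) -> (x=3, y=7)
  ^ (up): (x=3, y=7) -> (x=3, y=6)
  ^ (up): (x=3, y=6) -> (x=3, y=5)
  v (down): (x=3, y=5) -> (x=3, y=6)
Final: (x=3, y=6)

Answer: Final position: (x=3, y=6)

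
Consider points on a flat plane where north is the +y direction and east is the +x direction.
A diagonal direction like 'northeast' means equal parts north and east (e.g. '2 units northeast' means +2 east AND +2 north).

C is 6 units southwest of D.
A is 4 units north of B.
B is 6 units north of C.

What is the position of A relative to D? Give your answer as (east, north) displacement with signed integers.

Answer: A is at (east=-6, north=4) relative to D.

Derivation:
Place D at the origin (east=0, north=0).
  C is 6 units southwest of D: delta (east=-6, north=-6); C at (east=-6, north=-6).
  B is 6 units north of C: delta (east=+0, north=+6); B at (east=-6, north=0).
  A is 4 units north of B: delta (east=+0, north=+4); A at (east=-6, north=4).
Therefore A relative to D: (east=-6, north=4).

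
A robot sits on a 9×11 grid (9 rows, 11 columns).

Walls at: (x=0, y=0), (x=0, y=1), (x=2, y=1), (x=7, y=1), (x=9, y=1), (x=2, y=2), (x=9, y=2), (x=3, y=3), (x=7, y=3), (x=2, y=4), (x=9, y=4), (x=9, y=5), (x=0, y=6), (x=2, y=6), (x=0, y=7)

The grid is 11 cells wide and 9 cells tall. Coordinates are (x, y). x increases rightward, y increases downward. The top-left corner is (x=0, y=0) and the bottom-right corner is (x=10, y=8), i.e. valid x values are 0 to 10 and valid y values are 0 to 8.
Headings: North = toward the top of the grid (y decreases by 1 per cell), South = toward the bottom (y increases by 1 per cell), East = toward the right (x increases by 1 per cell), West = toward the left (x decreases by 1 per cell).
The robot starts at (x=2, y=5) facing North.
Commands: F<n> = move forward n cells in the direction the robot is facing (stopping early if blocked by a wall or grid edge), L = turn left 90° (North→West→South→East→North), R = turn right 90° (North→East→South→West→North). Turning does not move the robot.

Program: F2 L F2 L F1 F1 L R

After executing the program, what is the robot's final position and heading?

Start: (x=2, y=5), facing North
  F2: move forward 0/2 (blocked), now at (x=2, y=5)
  L: turn left, now facing West
  F2: move forward 2, now at (x=0, y=5)
  L: turn left, now facing South
  F1: move forward 0/1 (blocked), now at (x=0, y=5)
  F1: move forward 0/1 (blocked), now at (x=0, y=5)
  L: turn left, now facing East
  R: turn right, now facing South
Final: (x=0, y=5), facing South

Answer: Final position: (x=0, y=5), facing South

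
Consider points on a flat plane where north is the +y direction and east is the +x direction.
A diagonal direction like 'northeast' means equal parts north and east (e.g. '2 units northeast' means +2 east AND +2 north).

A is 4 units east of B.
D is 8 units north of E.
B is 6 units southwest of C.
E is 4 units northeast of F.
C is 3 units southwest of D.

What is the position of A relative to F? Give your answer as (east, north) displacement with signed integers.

Place F at the origin (east=0, north=0).
  E is 4 units northeast of F: delta (east=+4, north=+4); E at (east=4, north=4).
  D is 8 units north of E: delta (east=+0, north=+8); D at (east=4, north=12).
  C is 3 units southwest of D: delta (east=-3, north=-3); C at (east=1, north=9).
  B is 6 units southwest of C: delta (east=-6, north=-6); B at (east=-5, north=3).
  A is 4 units east of B: delta (east=+4, north=+0); A at (east=-1, north=3).
Therefore A relative to F: (east=-1, north=3).

Answer: A is at (east=-1, north=3) relative to F.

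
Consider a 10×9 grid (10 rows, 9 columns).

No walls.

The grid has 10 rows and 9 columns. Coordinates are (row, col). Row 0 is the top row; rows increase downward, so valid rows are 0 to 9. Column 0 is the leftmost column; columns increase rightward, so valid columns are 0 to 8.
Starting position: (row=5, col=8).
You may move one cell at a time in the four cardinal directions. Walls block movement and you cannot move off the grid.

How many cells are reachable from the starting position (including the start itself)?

Answer: Reachable cells: 90

Derivation:
BFS flood-fill from (row=5, col=8):
  Distance 0: (row=5, col=8)
  Distance 1: (row=4, col=8), (row=5, col=7), (row=6, col=8)
  Distance 2: (row=3, col=8), (row=4, col=7), (row=5, col=6), (row=6, col=7), (row=7, col=8)
  Distance 3: (row=2, col=8), (row=3, col=7), (row=4, col=6), (row=5, col=5), (row=6, col=6), (row=7, col=7), (row=8, col=8)
  Distance 4: (row=1, col=8), (row=2, col=7), (row=3, col=6), (row=4, col=5), (row=5, col=4), (row=6, col=5), (row=7, col=6), (row=8, col=7), (row=9, col=8)
  Distance 5: (row=0, col=8), (row=1, col=7), (row=2, col=6), (row=3, col=5), (row=4, col=4), (row=5, col=3), (row=6, col=4), (row=7, col=5), (row=8, col=6), (row=9, col=7)
  Distance 6: (row=0, col=7), (row=1, col=6), (row=2, col=5), (row=3, col=4), (row=4, col=3), (row=5, col=2), (row=6, col=3), (row=7, col=4), (row=8, col=5), (row=9, col=6)
  Distance 7: (row=0, col=6), (row=1, col=5), (row=2, col=4), (row=3, col=3), (row=4, col=2), (row=5, col=1), (row=6, col=2), (row=7, col=3), (row=8, col=4), (row=9, col=5)
  Distance 8: (row=0, col=5), (row=1, col=4), (row=2, col=3), (row=3, col=2), (row=4, col=1), (row=5, col=0), (row=6, col=1), (row=7, col=2), (row=8, col=3), (row=9, col=4)
  Distance 9: (row=0, col=4), (row=1, col=3), (row=2, col=2), (row=3, col=1), (row=4, col=0), (row=6, col=0), (row=7, col=1), (row=8, col=2), (row=9, col=3)
  Distance 10: (row=0, col=3), (row=1, col=2), (row=2, col=1), (row=3, col=0), (row=7, col=0), (row=8, col=1), (row=9, col=2)
  Distance 11: (row=0, col=2), (row=1, col=1), (row=2, col=0), (row=8, col=0), (row=9, col=1)
  Distance 12: (row=0, col=1), (row=1, col=0), (row=9, col=0)
  Distance 13: (row=0, col=0)
Total reachable: 90 (grid has 90 open cells total)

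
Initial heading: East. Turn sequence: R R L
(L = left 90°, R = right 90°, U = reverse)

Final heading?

Answer: Final heading: South

Derivation:
Start: East
  R (right (90° clockwise)) -> South
  R (right (90° clockwise)) -> West
  L (left (90° counter-clockwise)) -> South
Final: South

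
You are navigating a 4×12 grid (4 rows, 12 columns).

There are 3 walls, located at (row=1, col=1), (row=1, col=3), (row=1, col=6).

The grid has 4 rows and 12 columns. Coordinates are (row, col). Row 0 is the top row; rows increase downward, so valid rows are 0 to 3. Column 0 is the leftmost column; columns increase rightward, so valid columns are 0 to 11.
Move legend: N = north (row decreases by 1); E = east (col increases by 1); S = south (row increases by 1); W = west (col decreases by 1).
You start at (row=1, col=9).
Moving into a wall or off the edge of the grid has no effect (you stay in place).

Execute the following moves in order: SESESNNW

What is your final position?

Start: (row=1, col=9)
  S (south): (row=1, col=9) -> (row=2, col=9)
  E (east): (row=2, col=9) -> (row=2, col=10)
  S (south): (row=2, col=10) -> (row=3, col=10)
  E (east): (row=3, col=10) -> (row=3, col=11)
  S (south): blocked, stay at (row=3, col=11)
  N (north): (row=3, col=11) -> (row=2, col=11)
  N (north): (row=2, col=11) -> (row=1, col=11)
  W (west): (row=1, col=11) -> (row=1, col=10)
Final: (row=1, col=10)

Answer: Final position: (row=1, col=10)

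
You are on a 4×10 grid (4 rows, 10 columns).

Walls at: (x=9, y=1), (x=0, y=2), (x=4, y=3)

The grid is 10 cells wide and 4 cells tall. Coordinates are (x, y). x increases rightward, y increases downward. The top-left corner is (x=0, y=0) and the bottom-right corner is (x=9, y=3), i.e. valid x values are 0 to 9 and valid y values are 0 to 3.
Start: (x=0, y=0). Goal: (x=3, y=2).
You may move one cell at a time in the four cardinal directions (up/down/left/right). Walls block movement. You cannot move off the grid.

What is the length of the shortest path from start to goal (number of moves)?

BFS from (x=0, y=0) until reaching (x=3, y=2):
  Distance 0: (x=0, y=0)
  Distance 1: (x=1, y=0), (x=0, y=1)
  Distance 2: (x=2, y=0), (x=1, y=1)
  Distance 3: (x=3, y=0), (x=2, y=1), (x=1, y=2)
  Distance 4: (x=4, y=0), (x=3, y=1), (x=2, y=2), (x=1, y=3)
  Distance 5: (x=5, y=0), (x=4, y=1), (x=3, y=2), (x=0, y=3), (x=2, y=3)  <- goal reached here
One shortest path (5 moves): (x=0, y=0) -> (x=1, y=0) -> (x=2, y=0) -> (x=3, y=0) -> (x=3, y=1) -> (x=3, y=2)

Answer: Shortest path length: 5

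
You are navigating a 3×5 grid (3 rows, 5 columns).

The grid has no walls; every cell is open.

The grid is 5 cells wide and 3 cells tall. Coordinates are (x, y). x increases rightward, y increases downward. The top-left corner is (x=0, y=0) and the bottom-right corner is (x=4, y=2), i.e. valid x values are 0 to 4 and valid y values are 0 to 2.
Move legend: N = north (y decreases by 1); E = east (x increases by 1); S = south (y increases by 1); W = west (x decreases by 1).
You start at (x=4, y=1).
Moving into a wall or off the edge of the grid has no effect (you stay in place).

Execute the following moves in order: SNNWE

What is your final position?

Start: (x=4, y=1)
  S (south): (x=4, y=1) -> (x=4, y=2)
  N (north): (x=4, y=2) -> (x=4, y=1)
  N (north): (x=4, y=1) -> (x=4, y=0)
  W (west): (x=4, y=0) -> (x=3, y=0)
  E (east): (x=3, y=0) -> (x=4, y=0)
Final: (x=4, y=0)

Answer: Final position: (x=4, y=0)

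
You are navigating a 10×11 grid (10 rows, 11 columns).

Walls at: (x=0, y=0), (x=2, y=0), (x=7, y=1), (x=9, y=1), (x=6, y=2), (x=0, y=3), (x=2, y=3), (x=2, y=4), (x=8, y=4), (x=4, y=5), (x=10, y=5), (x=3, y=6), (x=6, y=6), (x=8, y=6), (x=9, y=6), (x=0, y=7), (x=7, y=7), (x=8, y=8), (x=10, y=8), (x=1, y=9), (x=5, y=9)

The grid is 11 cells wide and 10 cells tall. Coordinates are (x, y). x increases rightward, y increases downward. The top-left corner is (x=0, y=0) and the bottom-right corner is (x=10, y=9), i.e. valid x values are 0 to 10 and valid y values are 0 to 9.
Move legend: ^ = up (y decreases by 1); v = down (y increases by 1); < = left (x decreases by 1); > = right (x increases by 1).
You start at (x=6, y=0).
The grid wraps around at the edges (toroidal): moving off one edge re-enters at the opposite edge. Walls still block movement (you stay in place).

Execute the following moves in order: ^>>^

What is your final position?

Start: (x=6, y=0)
  ^ (up): (x=6, y=0) -> (x=6, y=9)
  > (right): (x=6, y=9) -> (x=7, y=9)
  > (right): (x=7, y=9) -> (x=8, y=9)
  ^ (up): blocked, stay at (x=8, y=9)
Final: (x=8, y=9)

Answer: Final position: (x=8, y=9)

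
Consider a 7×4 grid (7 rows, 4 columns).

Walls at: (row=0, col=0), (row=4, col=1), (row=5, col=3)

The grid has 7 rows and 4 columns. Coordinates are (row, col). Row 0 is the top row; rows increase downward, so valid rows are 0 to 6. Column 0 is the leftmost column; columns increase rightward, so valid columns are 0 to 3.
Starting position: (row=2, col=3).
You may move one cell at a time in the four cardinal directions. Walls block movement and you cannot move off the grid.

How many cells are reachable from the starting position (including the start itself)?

BFS flood-fill from (row=2, col=3):
  Distance 0: (row=2, col=3)
  Distance 1: (row=1, col=3), (row=2, col=2), (row=3, col=3)
  Distance 2: (row=0, col=3), (row=1, col=2), (row=2, col=1), (row=3, col=2), (row=4, col=3)
  Distance 3: (row=0, col=2), (row=1, col=1), (row=2, col=0), (row=3, col=1), (row=4, col=2)
  Distance 4: (row=0, col=1), (row=1, col=0), (row=3, col=0), (row=5, col=2)
  Distance 5: (row=4, col=0), (row=5, col=1), (row=6, col=2)
  Distance 6: (row=5, col=0), (row=6, col=1), (row=6, col=3)
  Distance 7: (row=6, col=0)
Total reachable: 25 (grid has 25 open cells total)

Answer: Reachable cells: 25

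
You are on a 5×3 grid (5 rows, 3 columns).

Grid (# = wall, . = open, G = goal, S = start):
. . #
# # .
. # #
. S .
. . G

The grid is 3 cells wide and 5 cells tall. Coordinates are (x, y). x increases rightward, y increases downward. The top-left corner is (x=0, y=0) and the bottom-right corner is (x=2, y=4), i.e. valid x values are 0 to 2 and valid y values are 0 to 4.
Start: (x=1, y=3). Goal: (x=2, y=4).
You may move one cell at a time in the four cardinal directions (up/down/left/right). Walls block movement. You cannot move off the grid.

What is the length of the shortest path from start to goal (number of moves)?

Answer: Shortest path length: 2

Derivation:
BFS from (x=1, y=3) until reaching (x=2, y=4):
  Distance 0: (x=1, y=3)
  Distance 1: (x=0, y=3), (x=2, y=3), (x=1, y=4)
  Distance 2: (x=0, y=2), (x=0, y=4), (x=2, y=4)  <- goal reached here
One shortest path (2 moves): (x=1, y=3) -> (x=2, y=3) -> (x=2, y=4)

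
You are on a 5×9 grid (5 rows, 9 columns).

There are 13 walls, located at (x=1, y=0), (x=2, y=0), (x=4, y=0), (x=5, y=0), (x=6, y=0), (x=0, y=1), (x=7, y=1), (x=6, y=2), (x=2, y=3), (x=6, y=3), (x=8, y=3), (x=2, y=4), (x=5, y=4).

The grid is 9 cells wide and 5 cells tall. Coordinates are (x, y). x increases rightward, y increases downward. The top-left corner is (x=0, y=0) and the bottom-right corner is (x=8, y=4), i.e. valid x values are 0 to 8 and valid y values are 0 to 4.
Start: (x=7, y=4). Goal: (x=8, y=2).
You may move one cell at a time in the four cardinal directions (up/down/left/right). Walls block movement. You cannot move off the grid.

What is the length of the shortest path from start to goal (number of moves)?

Answer: Shortest path length: 3

Derivation:
BFS from (x=7, y=4) until reaching (x=8, y=2):
  Distance 0: (x=7, y=4)
  Distance 1: (x=7, y=3), (x=6, y=4), (x=8, y=4)
  Distance 2: (x=7, y=2)
  Distance 3: (x=8, y=2)  <- goal reached here
One shortest path (3 moves): (x=7, y=4) -> (x=7, y=3) -> (x=7, y=2) -> (x=8, y=2)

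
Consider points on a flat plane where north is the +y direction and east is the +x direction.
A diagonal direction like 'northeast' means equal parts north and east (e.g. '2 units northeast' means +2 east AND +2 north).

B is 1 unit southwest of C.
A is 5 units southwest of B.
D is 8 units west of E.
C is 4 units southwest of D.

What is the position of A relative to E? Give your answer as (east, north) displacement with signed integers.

Answer: A is at (east=-18, north=-10) relative to E.

Derivation:
Place E at the origin (east=0, north=0).
  D is 8 units west of E: delta (east=-8, north=+0); D at (east=-8, north=0).
  C is 4 units southwest of D: delta (east=-4, north=-4); C at (east=-12, north=-4).
  B is 1 unit southwest of C: delta (east=-1, north=-1); B at (east=-13, north=-5).
  A is 5 units southwest of B: delta (east=-5, north=-5); A at (east=-18, north=-10).
Therefore A relative to E: (east=-18, north=-10).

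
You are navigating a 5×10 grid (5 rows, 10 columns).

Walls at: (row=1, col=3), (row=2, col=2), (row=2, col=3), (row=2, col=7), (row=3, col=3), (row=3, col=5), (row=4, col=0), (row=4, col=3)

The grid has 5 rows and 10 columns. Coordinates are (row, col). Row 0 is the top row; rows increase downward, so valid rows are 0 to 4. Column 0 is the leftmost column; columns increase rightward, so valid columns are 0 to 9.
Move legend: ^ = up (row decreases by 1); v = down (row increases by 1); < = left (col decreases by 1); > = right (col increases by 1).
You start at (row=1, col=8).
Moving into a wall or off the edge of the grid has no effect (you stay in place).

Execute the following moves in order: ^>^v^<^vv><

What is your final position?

Answer: Final position: (row=2, col=8)

Derivation:
Start: (row=1, col=8)
  ^ (up): (row=1, col=8) -> (row=0, col=8)
  > (right): (row=0, col=8) -> (row=0, col=9)
  ^ (up): blocked, stay at (row=0, col=9)
  v (down): (row=0, col=9) -> (row=1, col=9)
  ^ (up): (row=1, col=9) -> (row=0, col=9)
  < (left): (row=0, col=9) -> (row=0, col=8)
  ^ (up): blocked, stay at (row=0, col=8)
  v (down): (row=0, col=8) -> (row=1, col=8)
  v (down): (row=1, col=8) -> (row=2, col=8)
  > (right): (row=2, col=8) -> (row=2, col=9)
  < (left): (row=2, col=9) -> (row=2, col=8)
Final: (row=2, col=8)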